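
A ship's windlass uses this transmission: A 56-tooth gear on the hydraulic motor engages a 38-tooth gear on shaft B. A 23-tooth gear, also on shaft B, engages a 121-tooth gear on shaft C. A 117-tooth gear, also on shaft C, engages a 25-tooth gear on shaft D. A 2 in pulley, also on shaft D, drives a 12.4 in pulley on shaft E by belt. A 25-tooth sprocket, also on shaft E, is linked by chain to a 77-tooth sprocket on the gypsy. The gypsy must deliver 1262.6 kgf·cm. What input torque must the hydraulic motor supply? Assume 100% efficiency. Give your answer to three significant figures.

86.7 kgf·cm

Overall ratio R = 0.67857 × 5.2609 × 0.21368 × 6.2 × 3.08 = 14.566.
Input torque = output torque / R = 1262.6 / 14.566 = 86.679 kgf·cm.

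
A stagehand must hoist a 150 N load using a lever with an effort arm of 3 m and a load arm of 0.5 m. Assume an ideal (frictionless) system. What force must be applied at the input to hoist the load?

Lever MA = effort arm / load arm = 3/0.5 = 6.
Effort = load / MA = 150 / 6 = 25 N.

25 N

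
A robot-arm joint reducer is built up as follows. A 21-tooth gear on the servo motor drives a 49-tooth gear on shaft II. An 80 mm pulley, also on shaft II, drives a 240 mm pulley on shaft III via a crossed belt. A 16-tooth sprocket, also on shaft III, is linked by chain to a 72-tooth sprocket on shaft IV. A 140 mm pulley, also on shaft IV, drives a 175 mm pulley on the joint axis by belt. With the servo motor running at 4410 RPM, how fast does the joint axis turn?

the servo motor → shaft II (gear mesh, 49/21): 4410 ÷ 2.3333 = 1890 RPM
shaft II → shaft III (belt, 240/80): 1890 ÷ 3 = 630 RPM
shaft III → shaft IV (chain, 72/16): 630 ÷ 4.5 = 140 RPM
shaft IV → the joint axis (belt, 175/140): 140 ÷ 1.25 = 112 RPM

112 RPM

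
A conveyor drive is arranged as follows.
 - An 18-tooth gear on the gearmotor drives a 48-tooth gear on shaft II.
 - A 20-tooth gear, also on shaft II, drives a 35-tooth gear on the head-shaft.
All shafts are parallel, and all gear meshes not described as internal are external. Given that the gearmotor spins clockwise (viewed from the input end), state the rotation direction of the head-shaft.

the gearmotor → shaft II: external mesh, 1 reversal → CCW.
shaft II → the head-shaft: external mesh, 1 reversal → CW.
2 reversals in total — an even number — so the head-shaft turns the same way as the gearmotor.

clockwise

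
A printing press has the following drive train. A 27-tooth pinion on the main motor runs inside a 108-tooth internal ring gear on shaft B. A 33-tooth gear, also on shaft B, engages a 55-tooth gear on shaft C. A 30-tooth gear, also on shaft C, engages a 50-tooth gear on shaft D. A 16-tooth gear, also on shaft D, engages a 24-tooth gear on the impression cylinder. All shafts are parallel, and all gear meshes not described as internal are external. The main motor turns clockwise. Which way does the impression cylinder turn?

anticlockwise

the main motor → shaft B: internal mesh, same direction → CW.
shaft B → shaft C: external mesh, 1 reversal → CCW.
shaft C → shaft D: external mesh, 1 reversal → CW.
shaft D → the impression cylinder: external mesh, 1 reversal → CCW.
3 reversals in total — an odd number — so the impression cylinder turns opposite to the main motor.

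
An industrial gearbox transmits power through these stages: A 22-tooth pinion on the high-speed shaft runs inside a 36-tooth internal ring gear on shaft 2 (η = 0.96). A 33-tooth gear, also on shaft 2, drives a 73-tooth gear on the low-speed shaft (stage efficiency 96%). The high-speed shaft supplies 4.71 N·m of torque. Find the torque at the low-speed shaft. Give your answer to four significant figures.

internal gear 36/22 = 1.6364 → τ = 4.71·1.6364·0.96 = 7.399 N·m
gear mesh 73/33 = 2.2121 → τ = 7.399·2.2121·0.96 = 15.713 N·m

15.71 N·m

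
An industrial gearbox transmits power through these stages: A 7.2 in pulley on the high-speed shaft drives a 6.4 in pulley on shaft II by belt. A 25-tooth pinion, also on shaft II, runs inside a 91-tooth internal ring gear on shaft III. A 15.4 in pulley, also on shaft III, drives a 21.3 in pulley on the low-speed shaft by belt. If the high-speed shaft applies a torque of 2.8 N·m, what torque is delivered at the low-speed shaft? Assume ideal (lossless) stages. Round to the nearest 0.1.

12.5 N·m

After the belt (6.4/7.2): 2.8 × 0.88889 = 2.4889 N·m
After the internal gear (91/25): 2.4889 × 3.64 = 9.0596 N·m
After the belt (21.3/15.4): 9.0596 × 1.3831 = 12.53 N·m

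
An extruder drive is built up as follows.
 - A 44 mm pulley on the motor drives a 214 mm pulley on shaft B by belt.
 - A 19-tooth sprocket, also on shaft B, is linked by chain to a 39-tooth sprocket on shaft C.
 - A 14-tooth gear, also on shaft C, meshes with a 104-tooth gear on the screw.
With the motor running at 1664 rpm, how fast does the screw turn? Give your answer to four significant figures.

belt 214/44 = 4.8636 → 1664/4.8636 = 342.13 rpm
chain 39/19 = 2.0526 → 342.13/2.0526 = 166.68 rpm
gear mesh 104/14 = 7.4286 → 166.68/7.4286 = 22.438 rpm

22.44 rpm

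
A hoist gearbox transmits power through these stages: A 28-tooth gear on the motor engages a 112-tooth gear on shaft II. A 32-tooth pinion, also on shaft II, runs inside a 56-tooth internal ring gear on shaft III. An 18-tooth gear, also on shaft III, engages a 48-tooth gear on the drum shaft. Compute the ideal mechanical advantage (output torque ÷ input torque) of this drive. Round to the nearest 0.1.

18.7

Each stage contributes driven/driver: gear mesh 112/28 = 4, internal gear 56/32 = 1.75, gear mesh 48/18 = 2.6667.
Overall: 4 × 1.75 × 2.6667 = 18.667.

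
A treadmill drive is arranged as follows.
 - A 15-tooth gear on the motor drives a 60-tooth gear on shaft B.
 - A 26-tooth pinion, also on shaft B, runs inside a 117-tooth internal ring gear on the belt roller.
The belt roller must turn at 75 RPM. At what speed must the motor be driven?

Overall ratio R = 4 × 4.5 = 18.
Required input speed = output speed × R = 75 × 18 = 1350 RPM.

1350 RPM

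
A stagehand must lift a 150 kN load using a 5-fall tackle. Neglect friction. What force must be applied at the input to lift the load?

Block-and-tackle MA = number of supporting rope parts = 5.
Effort = load / MA = 150 / 5 = 30 kN.

30 kN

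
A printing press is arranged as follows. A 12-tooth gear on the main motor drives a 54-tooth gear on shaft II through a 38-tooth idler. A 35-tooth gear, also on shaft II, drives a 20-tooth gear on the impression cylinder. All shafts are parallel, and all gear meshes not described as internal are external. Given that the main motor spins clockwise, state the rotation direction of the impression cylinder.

counterclockwise

the main motor → shaft II: driver → idler → driven is 2 external meshes, 2 reversals → CW.
shaft II → the impression cylinder: external mesh, 1 reversal → CCW.
3 reversals in total — an odd number — so the impression cylinder turns opposite to the main motor.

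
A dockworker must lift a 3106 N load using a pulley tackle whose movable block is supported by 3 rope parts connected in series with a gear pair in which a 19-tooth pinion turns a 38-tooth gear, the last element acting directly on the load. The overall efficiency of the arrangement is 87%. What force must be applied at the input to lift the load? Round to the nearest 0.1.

595.0 N

Block-and-tackle MA = number of supporting rope parts = 3.
Gear pair MA = 38/19 = 2.
Combined ideal MA = 3 × 2 = 6.
Actual MA = 6 × 0.87 = 5.22.
Effort = load / actual MA = 3106 / 5.22 = 595.02 N.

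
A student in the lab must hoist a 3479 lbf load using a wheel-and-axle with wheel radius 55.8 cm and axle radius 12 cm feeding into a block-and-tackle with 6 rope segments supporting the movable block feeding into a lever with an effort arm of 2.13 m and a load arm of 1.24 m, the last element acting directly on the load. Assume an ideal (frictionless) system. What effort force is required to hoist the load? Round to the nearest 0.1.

72.6 lbf

Wheel-and-axle MA = R/r = 55.8/12 = 4.65.
Block-and-tackle MA = number of supporting rope parts = 6.
Lever MA = effort arm / load arm = 2.13/1.24 = 1.7177.
Combined ideal MA = 4.65 × 6 × 1.7177 = 47.925.
Effort = load / MA = 3479 / 47.925 = 72.593 lbf.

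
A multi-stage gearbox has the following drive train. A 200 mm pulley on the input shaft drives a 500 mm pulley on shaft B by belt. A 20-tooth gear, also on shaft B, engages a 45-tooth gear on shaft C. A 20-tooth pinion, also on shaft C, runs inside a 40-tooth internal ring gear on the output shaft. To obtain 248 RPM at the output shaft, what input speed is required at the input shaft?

Overall ratio R = 2.5 × 2.25 × 2 = 11.25.
Required input speed = output speed × R = 248 × 11.25 = 2790 RPM.

2790 RPM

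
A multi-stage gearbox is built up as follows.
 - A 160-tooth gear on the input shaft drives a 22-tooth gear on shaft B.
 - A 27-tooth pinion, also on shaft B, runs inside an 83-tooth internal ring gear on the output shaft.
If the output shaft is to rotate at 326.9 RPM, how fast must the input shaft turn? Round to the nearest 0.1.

Overall ratio R = 0.1375 × 3.0741 = 0.42269.
Required input speed = output speed × R = 326.9 × 0.42269 = 138.18 RPM.

138.2 RPM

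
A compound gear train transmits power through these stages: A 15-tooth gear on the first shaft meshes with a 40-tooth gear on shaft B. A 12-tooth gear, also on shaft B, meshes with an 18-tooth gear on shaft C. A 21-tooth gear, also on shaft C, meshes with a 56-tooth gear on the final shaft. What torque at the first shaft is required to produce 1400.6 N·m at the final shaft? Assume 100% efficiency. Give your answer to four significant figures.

131.3 N·m

Overall ratio R = 2.6667 × 1.5 × 2.6667 = 10.667.
Input torque = output torque / R = 1400.6 / 10.667 = 131.31 N·m.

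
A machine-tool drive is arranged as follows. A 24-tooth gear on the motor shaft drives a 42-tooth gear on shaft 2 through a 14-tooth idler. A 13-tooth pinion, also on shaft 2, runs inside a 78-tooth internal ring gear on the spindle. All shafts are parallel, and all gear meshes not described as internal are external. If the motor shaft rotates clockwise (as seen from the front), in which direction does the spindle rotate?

the motor shaft → shaft 2: driver → idler → driven is 2 external meshes, 2 reversals → CW.
shaft 2 → the spindle: internal mesh, same direction → CW.
2 reversals in total — an even number — so the spindle turns the same way as the motor shaft.

clockwise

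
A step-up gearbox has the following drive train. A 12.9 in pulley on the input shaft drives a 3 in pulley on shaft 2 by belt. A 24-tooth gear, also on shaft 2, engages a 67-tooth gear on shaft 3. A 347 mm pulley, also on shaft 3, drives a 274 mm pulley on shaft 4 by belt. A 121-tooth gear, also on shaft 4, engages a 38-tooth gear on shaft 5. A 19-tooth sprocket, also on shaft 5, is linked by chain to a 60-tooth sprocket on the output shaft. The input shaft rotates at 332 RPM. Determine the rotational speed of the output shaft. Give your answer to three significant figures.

Belt: ratio = 3/12.9 = 0.23256, so shaft 2 turns at 332 / 0.23256 = 1427.6 RPM.
Gear mesh: ratio = 67/24 = 2.7917, so shaft 3 turns at 1427.6 / 2.7917 = 511.38 RPM.
Belt: ratio = 274/347 = 0.78963, so shaft 4 turns at 511.38 / 0.78963 = 647.62 RPM.
Gear mesh: ratio = 38/121 = 0.31405, so shaft 5 turns at 647.62 / 0.31405 = 2062.2 RPM.
Chain: ratio = 60/19 = 3.1579, so the output shaft turns at 2062.2 / 3.1579 = 653.02 RPM.

653 RPM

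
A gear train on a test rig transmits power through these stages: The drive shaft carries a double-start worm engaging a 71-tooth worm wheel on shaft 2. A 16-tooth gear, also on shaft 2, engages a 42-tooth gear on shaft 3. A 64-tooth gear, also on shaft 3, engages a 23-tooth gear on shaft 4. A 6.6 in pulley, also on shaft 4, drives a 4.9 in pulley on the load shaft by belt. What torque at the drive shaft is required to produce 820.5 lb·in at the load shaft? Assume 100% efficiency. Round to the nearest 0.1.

Overall ratio R = 35.5 × 2.625 × 0.35938 × 0.74242 = 24.863.
Input torque = output torque / R = 820.5 / 24.863 = 33.001 lb·in.

33.0 lb·in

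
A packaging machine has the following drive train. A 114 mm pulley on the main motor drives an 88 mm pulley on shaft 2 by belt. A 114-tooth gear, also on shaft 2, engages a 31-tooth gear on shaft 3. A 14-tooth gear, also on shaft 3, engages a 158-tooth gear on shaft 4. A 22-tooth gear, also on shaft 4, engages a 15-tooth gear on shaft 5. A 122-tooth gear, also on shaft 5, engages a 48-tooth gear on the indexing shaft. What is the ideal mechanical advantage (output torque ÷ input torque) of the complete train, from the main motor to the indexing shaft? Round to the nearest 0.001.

0.635

Each stage contributes driven/driver: belt 88/114 = 0.77193, gear mesh 31/114 = 0.27193, gear mesh 158/14 = 11.286, gear mesh 15/22 = 0.68182, gear mesh 48/122 = 0.39344.
Overall: 0.77193 × 0.27193 × 11.286 × 0.68182 × 0.39344 = 0.6355.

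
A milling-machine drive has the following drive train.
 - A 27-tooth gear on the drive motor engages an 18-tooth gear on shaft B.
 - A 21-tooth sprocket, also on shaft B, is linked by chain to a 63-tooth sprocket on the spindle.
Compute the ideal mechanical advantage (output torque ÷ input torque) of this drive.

2

Each stage contributes driven/driver: gear mesh 18/27 = 0.66667, chain 63/21 = 3.
Overall: 0.66667 × 3 = 2.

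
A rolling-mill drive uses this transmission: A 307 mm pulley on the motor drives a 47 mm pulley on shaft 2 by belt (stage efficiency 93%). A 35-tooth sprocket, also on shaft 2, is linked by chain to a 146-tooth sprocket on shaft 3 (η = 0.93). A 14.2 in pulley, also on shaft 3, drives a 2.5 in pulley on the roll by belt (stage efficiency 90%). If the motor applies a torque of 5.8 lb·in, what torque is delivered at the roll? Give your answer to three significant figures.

0.508 lb·in

Belt: ratio = 47/307 = 0.15309; torque at shaft 2 = 5.8 × 0.15309 × 0.93 = 0.82579 lb·in.
Chain: ratio = 146/35 = 4.1714; torque at shaft 3 = 0.82579 × 4.1714 × 0.93 = 3.2036 lb·in.
Belt: ratio = 2.5/14.2 = 0.17606; torque at the roll = 3.2036 × 0.17606 × 0.90 = 0.50761 lb·in.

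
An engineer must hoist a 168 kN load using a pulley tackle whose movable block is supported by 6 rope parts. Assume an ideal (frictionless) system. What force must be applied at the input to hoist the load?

Block-and-tackle MA = number of supporting rope parts = 6.
Effort = load / MA = 168 / 6 = 28 kN.

28 kN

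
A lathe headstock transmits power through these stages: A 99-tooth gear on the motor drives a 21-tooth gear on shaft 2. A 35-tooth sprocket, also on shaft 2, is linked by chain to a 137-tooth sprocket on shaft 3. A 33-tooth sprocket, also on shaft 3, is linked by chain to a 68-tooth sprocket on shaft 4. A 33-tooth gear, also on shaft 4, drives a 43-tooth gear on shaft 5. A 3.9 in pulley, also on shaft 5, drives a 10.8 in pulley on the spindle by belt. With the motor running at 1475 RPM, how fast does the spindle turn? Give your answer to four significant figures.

gear mesh 21/99 = 0.21212 → 1475/0.21212 = 6953.6 RPM
chain 137/35 = 3.9143 → 6953.6/3.9143 = 1776.5 RPM
chain 68/33 = 2.0606 → 1776.5/2.0606 = 862.11 RPM
gear mesh 43/33 = 1.303 → 862.11/1.303 = 661.62 RPM
belt 10.8/3.9 = 2.7692 → 661.62/2.7692 = 238.92 RPM

238.9 RPM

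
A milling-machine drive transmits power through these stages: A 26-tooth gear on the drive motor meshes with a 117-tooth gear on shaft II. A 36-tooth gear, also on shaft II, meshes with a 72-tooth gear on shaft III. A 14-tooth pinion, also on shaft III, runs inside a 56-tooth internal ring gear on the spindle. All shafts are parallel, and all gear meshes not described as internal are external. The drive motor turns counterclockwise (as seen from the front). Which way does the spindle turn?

counterclockwise

the drive motor → shaft II: external mesh, 1 reversal → CW.
shaft II → shaft III: external mesh, 1 reversal → CCW.
shaft III → the spindle: internal mesh, same direction → CCW.
2 reversals in total — an even number — so the spindle turns the same way as the drive motor.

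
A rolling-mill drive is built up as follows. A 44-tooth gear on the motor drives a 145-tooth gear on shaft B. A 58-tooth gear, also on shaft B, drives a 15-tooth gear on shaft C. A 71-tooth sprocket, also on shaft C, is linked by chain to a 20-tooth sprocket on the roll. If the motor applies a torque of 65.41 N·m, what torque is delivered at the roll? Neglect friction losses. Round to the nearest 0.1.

15.7 N·m

gear mesh 145/44 = 3.2955 → τ = 65.41·3.2955 = 215.56 N·m
gear mesh 15/58 = 0.25862 → τ = 215.56·0.25862 = 55.747 N·m
chain 20/71 = 0.28169 → τ = 55.747·0.28169 = 15.703 N·m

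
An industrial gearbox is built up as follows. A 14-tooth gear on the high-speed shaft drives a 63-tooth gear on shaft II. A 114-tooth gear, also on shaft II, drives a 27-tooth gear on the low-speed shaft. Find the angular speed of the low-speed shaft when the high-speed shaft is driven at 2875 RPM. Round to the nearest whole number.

Gear mesh: ratio = 63/14 = 4.5, so shaft II turns at 2875 / 4.5 = 638.89 RPM.
Gear mesh: ratio = 27/114 = 0.23684, so the low-speed shaft turns at 638.89 / 0.23684 = 2697.5 RPM.

2698 RPM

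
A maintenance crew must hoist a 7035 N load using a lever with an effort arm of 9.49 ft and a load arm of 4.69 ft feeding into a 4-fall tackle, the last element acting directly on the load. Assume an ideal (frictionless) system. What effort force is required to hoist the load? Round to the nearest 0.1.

869.2 N

Lever MA = effort arm / load arm = 9.49/4.69 = 2.0235.
Block-and-tackle MA = number of supporting rope parts = 4.
Combined ideal MA = 2.0235 × 4 = 8.0938.
Effort = load / MA = 7035 / 8.0938 = 869.18 N.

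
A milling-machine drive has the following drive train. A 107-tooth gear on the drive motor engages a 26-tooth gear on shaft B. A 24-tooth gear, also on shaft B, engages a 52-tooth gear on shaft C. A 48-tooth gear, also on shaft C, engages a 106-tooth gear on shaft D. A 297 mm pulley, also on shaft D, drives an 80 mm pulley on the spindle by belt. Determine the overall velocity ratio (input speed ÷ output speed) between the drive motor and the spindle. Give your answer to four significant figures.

Each stage contributes driven/driver: gear mesh 26/107 = 0.24299, gear mesh 52/24 = 2.1667, gear mesh 106/48 = 2.2083, belt 80/297 = 0.26936.
Overall: 0.24299 × 2.1667 × 2.2083 × 0.26936 = 0.31317.

0.3132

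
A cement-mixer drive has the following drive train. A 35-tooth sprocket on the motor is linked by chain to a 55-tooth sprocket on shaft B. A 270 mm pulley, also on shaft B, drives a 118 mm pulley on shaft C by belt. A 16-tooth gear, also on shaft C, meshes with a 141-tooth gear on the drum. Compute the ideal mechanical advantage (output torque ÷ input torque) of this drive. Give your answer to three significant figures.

Each stage contributes driven/driver: chain 55/35 = 1.5714, belt 118/270 = 0.43704, gear mesh 141/16 = 8.8125.
Overall: 1.5714 × 0.43704 × 8.8125 = 6.0522.

6.05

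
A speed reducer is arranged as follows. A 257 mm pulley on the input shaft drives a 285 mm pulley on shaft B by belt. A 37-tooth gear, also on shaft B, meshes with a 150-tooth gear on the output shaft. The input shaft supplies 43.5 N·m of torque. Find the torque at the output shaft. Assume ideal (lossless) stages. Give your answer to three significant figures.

belt 285/257 = 1.1089 → τ = 43.5·1.1089 = 48.239 N·m
gear mesh 150/37 = 4.0541 → τ = 48.239·4.0541 = 195.56 N·m

196 N·m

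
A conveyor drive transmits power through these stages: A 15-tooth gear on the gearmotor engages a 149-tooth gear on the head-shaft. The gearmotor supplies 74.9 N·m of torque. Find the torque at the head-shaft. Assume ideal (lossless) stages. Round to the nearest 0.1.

744.0 N·m

gear mesh 149/15 = 9.9333 → τ = 74.9·9.9333 = 744.01 N·m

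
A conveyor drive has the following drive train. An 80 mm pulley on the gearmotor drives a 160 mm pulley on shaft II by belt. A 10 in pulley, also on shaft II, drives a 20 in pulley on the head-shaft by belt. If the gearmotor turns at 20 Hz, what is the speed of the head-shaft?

5 Hz

the gearmotor → shaft II (belt, 160/80): 20 ÷ 2 = 10 Hz
shaft II → the head-shaft (belt, 20/10): 10 ÷ 2 = 5 Hz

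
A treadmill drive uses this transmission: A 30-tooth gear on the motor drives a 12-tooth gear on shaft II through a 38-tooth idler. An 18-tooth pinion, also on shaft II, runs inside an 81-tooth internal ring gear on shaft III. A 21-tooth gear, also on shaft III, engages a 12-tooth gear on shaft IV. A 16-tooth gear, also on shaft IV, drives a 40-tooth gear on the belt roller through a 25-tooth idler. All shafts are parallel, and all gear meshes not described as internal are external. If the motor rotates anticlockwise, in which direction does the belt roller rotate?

clockwise

the motor → shaft II: driver → idler → driven is 2 external meshes, 2 reversals → CCW.
shaft II → shaft III: internal mesh, same direction → CCW.
shaft III → shaft IV: external mesh, 1 reversal → CW.
shaft IV → the belt roller: driver → idler → driven is 2 external meshes, 2 reversals → CW.
5 reversals in total — an odd number — so the belt roller turns opposite to the motor.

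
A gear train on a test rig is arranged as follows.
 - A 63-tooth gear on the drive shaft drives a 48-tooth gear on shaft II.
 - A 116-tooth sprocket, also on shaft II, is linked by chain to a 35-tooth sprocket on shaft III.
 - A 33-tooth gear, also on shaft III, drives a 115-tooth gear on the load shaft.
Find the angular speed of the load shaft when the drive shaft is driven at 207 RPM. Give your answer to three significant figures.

the drive shaft → shaft II (gear mesh, 48/63): 207 ÷ 0.7619 = 271.69 RPM
shaft II → shaft III (chain, 35/116): 271.69 ÷ 0.30172 = 900.45 RPM
shaft III → the load shaft (gear mesh, 115/33): 900.45 ÷ 3.4848 = 258.39 RPM

258 RPM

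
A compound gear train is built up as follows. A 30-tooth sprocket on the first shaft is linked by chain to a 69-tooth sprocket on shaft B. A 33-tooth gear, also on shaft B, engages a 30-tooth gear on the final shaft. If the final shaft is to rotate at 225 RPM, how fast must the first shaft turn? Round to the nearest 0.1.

Overall ratio R = 2.3 × 0.90909 = 2.0909.
Required input speed = output speed × R = 225 × 2.0909 = 470.45 RPM.

470.5 RPM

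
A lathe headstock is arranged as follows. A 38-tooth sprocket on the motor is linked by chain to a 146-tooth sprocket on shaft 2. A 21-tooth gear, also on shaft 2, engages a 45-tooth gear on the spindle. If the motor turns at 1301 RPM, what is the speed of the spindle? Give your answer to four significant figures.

158.0 RPM

the motor → shaft 2 (chain, 146/38): 1301 ÷ 3.8421 = 338.62 RPM
shaft 2 → the spindle (gear mesh, 45/21): 338.62 ÷ 2.1429 = 158.02 RPM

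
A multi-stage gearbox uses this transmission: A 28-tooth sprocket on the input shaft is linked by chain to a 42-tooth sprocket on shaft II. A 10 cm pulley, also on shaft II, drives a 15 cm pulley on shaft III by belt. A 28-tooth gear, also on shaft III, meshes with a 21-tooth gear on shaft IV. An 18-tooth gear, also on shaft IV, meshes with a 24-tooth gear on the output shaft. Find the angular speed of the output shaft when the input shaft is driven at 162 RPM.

the input shaft → shaft II (chain, 42/28): 162 ÷ 1.5 = 108 RPM
shaft II → shaft III (belt, 15/10): 108 ÷ 1.5 = 72 RPM
shaft III → shaft IV (gear mesh, 21/28): 72 ÷ 0.75 = 96 RPM
shaft IV → the output shaft (gear mesh, 24/18): 96 ÷ 1.3333 = 72 RPM

72 RPM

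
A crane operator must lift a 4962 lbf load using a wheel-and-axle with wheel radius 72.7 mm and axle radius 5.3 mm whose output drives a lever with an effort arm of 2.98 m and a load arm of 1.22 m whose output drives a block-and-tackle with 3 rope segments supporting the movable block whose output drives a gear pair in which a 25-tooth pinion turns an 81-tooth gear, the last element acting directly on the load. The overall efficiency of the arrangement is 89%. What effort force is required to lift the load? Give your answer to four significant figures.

17.12 lbf

Wheel-and-axle MA = R/r = 72.7/5.3 = 13.717.
Lever MA = effort arm / load arm = 2.98/1.22 = 2.4426.
Block-and-tackle MA = number of supporting rope parts = 3.
Gear pair MA = 81/25 = 3.24.
Combined ideal MA = 13.717 × 2.4426 × 3 × 3.24 = 325.67.
Actual MA = 325.67 × 0.89 = 289.85.
Effort = load / actual MA = 4962 / 289.85 = 17.119 lbf.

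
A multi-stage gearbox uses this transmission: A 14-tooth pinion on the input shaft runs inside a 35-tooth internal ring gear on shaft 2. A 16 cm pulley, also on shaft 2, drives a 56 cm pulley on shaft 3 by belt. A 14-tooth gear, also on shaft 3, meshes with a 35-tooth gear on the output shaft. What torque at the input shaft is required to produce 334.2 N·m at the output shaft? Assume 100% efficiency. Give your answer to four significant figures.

15.28 N·m

Overall ratio R = 2.5 × 3.5 × 2.5 = 21.875.
Input torque = output torque / R = 334.2 / 21.875 = 15.278 N·m.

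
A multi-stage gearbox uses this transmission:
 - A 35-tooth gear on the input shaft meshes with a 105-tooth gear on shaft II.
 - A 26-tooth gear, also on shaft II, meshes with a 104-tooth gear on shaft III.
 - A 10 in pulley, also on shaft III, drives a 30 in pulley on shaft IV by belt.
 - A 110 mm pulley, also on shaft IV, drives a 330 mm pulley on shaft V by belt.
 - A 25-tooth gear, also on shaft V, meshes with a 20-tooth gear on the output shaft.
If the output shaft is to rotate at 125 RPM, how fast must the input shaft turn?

10800 RPM

Overall ratio R = 3 × 4 × 3 × 3 × 0.8 = 86.4.
Required input speed = output speed × R = 125 × 86.4 = 10800 RPM.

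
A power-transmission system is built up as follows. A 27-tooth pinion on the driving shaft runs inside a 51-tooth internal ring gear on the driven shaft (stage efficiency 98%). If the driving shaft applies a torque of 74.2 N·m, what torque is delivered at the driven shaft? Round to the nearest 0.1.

137.4 N·m

After the internal gear (51/27): 74.2 × 1.8889 × 0.98 = 137.35 N·m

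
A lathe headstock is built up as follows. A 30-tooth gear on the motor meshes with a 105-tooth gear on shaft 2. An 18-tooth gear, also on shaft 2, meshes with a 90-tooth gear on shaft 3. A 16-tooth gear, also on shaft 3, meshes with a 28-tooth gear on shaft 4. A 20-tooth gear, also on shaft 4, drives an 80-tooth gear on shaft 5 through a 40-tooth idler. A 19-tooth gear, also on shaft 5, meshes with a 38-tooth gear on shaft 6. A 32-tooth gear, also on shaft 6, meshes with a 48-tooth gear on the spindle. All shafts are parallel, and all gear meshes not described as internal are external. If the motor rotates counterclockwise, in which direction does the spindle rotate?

the motor → shaft 2: external mesh, 1 reversal → CW.
shaft 2 → shaft 3: external mesh, 1 reversal → CCW.
shaft 3 → shaft 4: external mesh, 1 reversal → CW.
shaft 4 → shaft 5: driver → idler → driven is 2 external meshes, 2 reversals → CW.
shaft 5 → shaft 6: external mesh, 1 reversal → CCW.
shaft 6 → the spindle: external mesh, 1 reversal → CW.
7 reversals in total — an odd number — so the spindle turns opposite to the motor.

clockwise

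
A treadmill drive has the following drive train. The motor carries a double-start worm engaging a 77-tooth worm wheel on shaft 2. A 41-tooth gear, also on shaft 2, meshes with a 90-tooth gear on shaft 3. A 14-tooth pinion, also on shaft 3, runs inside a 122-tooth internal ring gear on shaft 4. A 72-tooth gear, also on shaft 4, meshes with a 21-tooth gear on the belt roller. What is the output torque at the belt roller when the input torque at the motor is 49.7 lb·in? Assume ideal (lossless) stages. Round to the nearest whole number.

Worm: ratio = 77/2 = 38.5; torque at shaft 2 = 49.7 × 38.5 = 1913.5 lb·in.
Gear mesh: ratio = 90/41 = 2.1951; torque at shaft 3 = 1913.5 × 2.1951 = 4200.3 lb·in.
Internal gear: ratio = 122/14 = 8.7143; torque at shaft 4 = 4200.3 × 8.7143 = 36602 lb·in.
Gear mesh: ratio = 21/72 = 0.29167; torque at the belt roller = 36602 × 0.29167 = 10676 lb·in.

10676 lb·in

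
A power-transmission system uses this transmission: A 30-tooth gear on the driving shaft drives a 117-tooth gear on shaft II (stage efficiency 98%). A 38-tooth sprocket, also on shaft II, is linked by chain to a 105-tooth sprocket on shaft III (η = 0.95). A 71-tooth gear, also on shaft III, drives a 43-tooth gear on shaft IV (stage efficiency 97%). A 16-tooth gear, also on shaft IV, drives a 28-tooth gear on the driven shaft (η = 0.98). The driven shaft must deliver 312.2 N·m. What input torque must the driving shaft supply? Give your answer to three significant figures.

Overall ratio R = 3.9 × 2.7632 × 0.60563 × 1.75 = 11.421; overall efficiency η = 0.98 × 0.95 × 0.97 × 0.98 = 0.8850.
Input torque = output torque / (R × η) = 312.2 / (11.421 × 0.8850) = 30.886 N·m.

30.9 N·m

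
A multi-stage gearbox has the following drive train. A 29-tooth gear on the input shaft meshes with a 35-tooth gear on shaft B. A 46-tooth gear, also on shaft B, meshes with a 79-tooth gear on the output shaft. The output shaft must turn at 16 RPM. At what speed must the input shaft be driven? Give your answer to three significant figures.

Overall ratio R = 1.2069 × 1.7174 = 2.0727.
Required input speed = output speed × R = 16 × 2.0727 = 33.163 RPM.

33.2 RPM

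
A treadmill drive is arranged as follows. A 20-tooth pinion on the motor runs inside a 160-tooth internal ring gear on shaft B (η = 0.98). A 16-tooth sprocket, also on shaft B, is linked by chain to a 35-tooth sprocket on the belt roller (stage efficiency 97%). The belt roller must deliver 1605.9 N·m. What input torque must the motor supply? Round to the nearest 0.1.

96.5 N·m

Overall ratio R = 8 × 2.1875 = 17.5; overall efficiency η = 0.98 × 0.97 = 0.9506.
Input torque = output torque / (R × η) = 1605.9 / (17.5 × 0.9506) = 96.535 N·m.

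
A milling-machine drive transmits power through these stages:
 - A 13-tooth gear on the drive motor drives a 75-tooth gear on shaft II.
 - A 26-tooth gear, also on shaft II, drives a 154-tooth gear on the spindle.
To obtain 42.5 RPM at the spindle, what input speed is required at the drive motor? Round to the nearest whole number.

1452 RPM

Overall ratio R = 5.7692 × 5.9231 = 34.172.
Required input speed = output speed × R = 42.5 × 34.172 = 1452.3 RPM.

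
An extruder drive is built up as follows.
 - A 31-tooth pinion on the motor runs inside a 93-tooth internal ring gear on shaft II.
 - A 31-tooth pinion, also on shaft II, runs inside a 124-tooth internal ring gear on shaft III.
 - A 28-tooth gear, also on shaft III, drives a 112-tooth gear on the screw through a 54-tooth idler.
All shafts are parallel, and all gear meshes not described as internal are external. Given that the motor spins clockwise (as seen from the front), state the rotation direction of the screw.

clockwise

the motor → shaft II: internal mesh, same direction → CW.
shaft II → shaft III: internal mesh, same direction → CW.
shaft III → the screw: driver → idler → driven is 2 external meshes, 2 reversals → CW.
2 reversals in total — an even number — so the screw turns the same way as the motor.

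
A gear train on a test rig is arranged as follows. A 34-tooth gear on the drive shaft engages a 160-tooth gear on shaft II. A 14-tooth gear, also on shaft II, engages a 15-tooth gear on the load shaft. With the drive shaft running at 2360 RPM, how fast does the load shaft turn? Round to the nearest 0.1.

gear mesh 160/34 = 4.7059 → 2360/4.7059 = 501.5 RPM
gear mesh 15/14 = 1.0714 → 501.5/1.0714 = 468.07 RPM

468.1 RPM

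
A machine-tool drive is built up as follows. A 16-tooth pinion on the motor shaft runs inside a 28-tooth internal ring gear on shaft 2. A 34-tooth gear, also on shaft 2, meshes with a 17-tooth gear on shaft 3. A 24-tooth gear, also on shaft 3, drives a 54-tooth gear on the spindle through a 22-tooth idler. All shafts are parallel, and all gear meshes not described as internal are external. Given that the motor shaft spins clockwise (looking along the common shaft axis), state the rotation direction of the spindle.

the motor shaft → shaft 2: internal mesh, same direction → CW.
shaft 2 → shaft 3: external mesh, 1 reversal → CCW.
shaft 3 → the spindle: driver → idler → driven is 2 external meshes, 2 reversals → CCW.
3 reversals in total — an odd number — so the spindle turns opposite to the motor shaft.

counterclockwise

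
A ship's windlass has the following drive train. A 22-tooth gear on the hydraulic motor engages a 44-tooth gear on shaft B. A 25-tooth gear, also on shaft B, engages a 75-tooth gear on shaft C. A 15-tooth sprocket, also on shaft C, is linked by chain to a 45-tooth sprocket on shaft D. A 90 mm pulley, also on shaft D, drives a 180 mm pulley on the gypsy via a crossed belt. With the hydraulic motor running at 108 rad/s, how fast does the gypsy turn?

3 rad/s

Gear mesh: ratio = 44/22 = 2, so shaft B turns at 108 / 2 = 54 rad/s.
Gear mesh: ratio = 75/25 = 3, so shaft C turns at 54 / 3 = 18 rad/s.
Chain: ratio = 45/15 = 3, so shaft D turns at 18 / 3 = 6 rad/s.
Belt: ratio = 180/90 = 2, so the gypsy turns at 6 / 2 = 3 rad/s.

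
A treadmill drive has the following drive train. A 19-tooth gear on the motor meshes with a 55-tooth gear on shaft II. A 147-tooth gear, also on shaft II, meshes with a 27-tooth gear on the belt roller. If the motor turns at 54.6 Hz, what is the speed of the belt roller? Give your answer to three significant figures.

the motor → shaft II (gear mesh, 55/19): 54.6 ÷ 2.8947 = 18.862 Hz
shaft II → the belt roller (gear mesh, 27/147): 18.862 ÷ 0.18367 = 102.69 Hz

103 Hz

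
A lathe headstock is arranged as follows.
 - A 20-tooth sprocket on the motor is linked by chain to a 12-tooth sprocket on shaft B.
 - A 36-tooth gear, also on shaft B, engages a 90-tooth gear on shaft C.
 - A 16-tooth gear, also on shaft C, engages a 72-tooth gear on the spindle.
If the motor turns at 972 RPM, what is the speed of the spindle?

Chain: ratio = 12/20 = 0.6, so shaft B turns at 972 / 0.6 = 1620 RPM.
Gear mesh: ratio = 90/36 = 2.5, so shaft C turns at 1620 / 2.5 = 648 RPM.
Gear mesh: ratio = 72/16 = 4.5, so the spindle turns at 648 / 4.5 = 144 RPM.

144 RPM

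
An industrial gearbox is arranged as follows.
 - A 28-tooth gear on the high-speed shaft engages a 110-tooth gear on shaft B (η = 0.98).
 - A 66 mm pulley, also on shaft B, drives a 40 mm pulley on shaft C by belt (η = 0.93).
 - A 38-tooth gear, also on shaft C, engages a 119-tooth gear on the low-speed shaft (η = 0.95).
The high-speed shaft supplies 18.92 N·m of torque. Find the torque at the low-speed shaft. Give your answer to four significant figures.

After the gear mesh (110/28): 18.92 × 3.9286 × 0.98 = 72.842 N·m
After the belt (40/66): 72.842 × 0.60606 × 0.93 = 41.056 N·m
After the gear mesh (119/38): 41.056 × 3.1316 × 0.95 = 122.14 N·m

122.1 N·m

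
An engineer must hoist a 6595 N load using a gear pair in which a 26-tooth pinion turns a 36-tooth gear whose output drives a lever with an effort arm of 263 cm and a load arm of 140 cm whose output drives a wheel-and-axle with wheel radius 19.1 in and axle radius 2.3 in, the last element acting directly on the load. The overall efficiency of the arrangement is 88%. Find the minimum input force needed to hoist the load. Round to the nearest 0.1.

347.0 N

Gear pair MA = 36/26 = 1.3846.
Lever MA = effort arm / load arm = 263/140 = 1.8786.
Wheel-and-axle MA = R/r = 19.1/2.3 = 8.3043.
Combined ideal MA = 1.3846 × 1.8786 × 8.3043 = 21.6.
Actual MA = 21.6 × 0.88 = 19.008.
Effort = load / actual MA = 6595 / 19.008 = 346.95 N.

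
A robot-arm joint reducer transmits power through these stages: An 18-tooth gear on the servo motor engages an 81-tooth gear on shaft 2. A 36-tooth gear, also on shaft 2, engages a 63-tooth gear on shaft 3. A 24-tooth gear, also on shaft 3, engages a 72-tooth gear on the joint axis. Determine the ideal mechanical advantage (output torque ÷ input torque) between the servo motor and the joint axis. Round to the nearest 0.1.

23.6

Each stage contributes driven/driver: gear mesh 81/18 = 4.5, gear mesh 63/36 = 1.75, gear mesh 72/24 = 3.
Overall: 4.5 × 1.75 × 3 = 23.625.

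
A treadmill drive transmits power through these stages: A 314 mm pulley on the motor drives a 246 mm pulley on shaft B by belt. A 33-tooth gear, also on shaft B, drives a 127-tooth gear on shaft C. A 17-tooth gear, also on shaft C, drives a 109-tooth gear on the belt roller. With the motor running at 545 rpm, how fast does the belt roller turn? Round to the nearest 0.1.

Belt: ratio = 246/314 = 0.78344, so shaft B turns at 545 / 0.78344 = 695.65 rpm.
Gear mesh: ratio = 127/33 = 3.8485, so shaft C turns at 695.65 / 3.8485 = 180.76 rpm.
Gear mesh: ratio = 109/17 = 6.4118, so the belt roller turns at 180.76 / 6.4118 = 28.192 rpm.

28.2 rpm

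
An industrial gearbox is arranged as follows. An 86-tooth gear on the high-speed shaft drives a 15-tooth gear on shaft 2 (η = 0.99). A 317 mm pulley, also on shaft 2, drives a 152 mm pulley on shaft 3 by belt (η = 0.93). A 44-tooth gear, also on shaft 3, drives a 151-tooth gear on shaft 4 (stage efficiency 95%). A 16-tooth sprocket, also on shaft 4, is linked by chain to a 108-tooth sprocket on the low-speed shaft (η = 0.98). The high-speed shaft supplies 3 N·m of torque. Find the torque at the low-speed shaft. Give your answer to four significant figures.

After the gear mesh (15/86): 3 × 0.17442 × 0.99 = 0.51802 N·m
After the belt (152/317): 0.51802 × 0.4795 × 0.93 = 0.231 N·m
After the gear mesh (151/44): 0.231 × 3.4318 × 0.95 = 0.75312 N·m
After the chain (108/16): 0.75312 × 6.75 × 0.98 = 4.9819 N·m

4.982 N·m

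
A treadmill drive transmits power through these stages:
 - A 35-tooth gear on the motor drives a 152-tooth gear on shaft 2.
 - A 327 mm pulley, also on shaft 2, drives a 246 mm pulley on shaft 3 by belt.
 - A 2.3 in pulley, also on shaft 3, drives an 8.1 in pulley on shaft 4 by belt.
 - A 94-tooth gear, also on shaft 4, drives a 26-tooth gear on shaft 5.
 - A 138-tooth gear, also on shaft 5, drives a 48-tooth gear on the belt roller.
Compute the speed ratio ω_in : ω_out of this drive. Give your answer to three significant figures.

Each stage contributes driven/driver: gear mesh 152/35 = 4.3429, belt 246/327 = 0.75229, belt 8.1/2.3 = 3.5217, gear mesh 26/94 = 0.2766, gear mesh 48/138 = 0.34783.
Overall: 4.3429 × 0.75229 × 3.5217 × 0.2766 × 0.34783 = 1.1069.

1.11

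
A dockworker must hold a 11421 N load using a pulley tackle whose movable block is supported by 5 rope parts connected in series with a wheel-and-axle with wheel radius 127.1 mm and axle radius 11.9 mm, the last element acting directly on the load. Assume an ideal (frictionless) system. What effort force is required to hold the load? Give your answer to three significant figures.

214 N

Block-and-tackle MA = number of supporting rope parts = 5.
Wheel-and-axle MA = R/r = 127.1/11.9 = 10.681.
Combined ideal MA = 5 × 10.681 = 53.403.
Effort = load / MA = 11421 / 53.403 = 213.86 N.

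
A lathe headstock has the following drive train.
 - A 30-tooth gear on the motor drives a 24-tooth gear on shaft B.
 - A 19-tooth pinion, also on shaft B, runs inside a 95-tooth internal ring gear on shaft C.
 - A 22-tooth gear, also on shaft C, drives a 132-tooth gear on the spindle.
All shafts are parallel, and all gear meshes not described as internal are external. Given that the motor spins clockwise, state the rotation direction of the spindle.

clockwise

the motor → shaft B: external mesh, 1 reversal → CCW.
shaft B → shaft C: internal mesh, same direction → CCW.
shaft C → the spindle: external mesh, 1 reversal → CW.
2 reversals in total — an even number — so the spindle turns the same way as the motor.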